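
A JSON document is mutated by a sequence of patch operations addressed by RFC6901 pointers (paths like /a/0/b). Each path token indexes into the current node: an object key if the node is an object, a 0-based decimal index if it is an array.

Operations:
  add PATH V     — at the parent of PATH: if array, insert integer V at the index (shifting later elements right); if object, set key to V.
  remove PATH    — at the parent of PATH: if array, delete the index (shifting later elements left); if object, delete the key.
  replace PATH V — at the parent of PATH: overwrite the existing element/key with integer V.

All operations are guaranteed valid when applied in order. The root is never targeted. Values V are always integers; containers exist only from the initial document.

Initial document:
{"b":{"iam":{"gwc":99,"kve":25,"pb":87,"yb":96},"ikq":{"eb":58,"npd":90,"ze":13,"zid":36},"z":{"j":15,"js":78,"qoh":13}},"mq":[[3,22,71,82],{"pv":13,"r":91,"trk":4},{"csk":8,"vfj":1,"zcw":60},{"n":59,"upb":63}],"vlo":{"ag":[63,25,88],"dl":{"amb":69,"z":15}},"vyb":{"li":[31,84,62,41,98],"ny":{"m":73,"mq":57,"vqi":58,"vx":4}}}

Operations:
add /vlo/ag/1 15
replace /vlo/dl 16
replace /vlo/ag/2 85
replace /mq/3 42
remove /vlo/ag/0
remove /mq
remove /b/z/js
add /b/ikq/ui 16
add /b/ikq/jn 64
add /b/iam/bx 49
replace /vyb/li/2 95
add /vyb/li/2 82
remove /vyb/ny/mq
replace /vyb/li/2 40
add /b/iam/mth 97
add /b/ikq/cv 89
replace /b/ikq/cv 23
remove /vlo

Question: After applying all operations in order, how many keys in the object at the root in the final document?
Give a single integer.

Answer: 2

Derivation:
After op 1 (add /vlo/ag/1 15): {"b":{"iam":{"gwc":99,"kve":25,"pb":87,"yb":96},"ikq":{"eb":58,"npd":90,"ze":13,"zid":36},"z":{"j":15,"js":78,"qoh":13}},"mq":[[3,22,71,82],{"pv":13,"r":91,"trk":4},{"csk":8,"vfj":1,"zcw":60},{"n":59,"upb":63}],"vlo":{"ag":[63,15,25,88],"dl":{"amb":69,"z":15}},"vyb":{"li":[31,84,62,41,98],"ny":{"m":73,"mq":57,"vqi":58,"vx":4}}}
After op 2 (replace /vlo/dl 16): {"b":{"iam":{"gwc":99,"kve":25,"pb":87,"yb":96},"ikq":{"eb":58,"npd":90,"ze":13,"zid":36},"z":{"j":15,"js":78,"qoh":13}},"mq":[[3,22,71,82],{"pv":13,"r":91,"trk":4},{"csk":8,"vfj":1,"zcw":60},{"n":59,"upb":63}],"vlo":{"ag":[63,15,25,88],"dl":16},"vyb":{"li":[31,84,62,41,98],"ny":{"m":73,"mq":57,"vqi":58,"vx":4}}}
After op 3 (replace /vlo/ag/2 85): {"b":{"iam":{"gwc":99,"kve":25,"pb":87,"yb":96},"ikq":{"eb":58,"npd":90,"ze":13,"zid":36},"z":{"j":15,"js":78,"qoh":13}},"mq":[[3,22,71,82],{"pv":13,"r":91,"trk":4},{"csk":8,"vfj":1,"zcw":60},{"n":59,"upb":63}],"vlo":{"ag":[63,15,85,88],"dl":16},"vyb":{"li":[31,84,62,41,98],"ny":{"m":73,"mq":57,"vqi":58,"vx":4}}}
After op 4 (replace /mq/3 42): {"b":{"iam":{"gwc":99,"kve":25,"pb":87,"yb":96},"ikq":{"eb":58,"npd":90,"ze":13,"zid":36},"z":{"j":15,"js":78,"qoh":13}},"mq":[[3,22,71,82],{"pv":13,"r":91,"trk":4},{"csk":8,"vfj":1,"zcw":60},42],"vlo":{"ag":[63,15,85,88],"dl":16},"vyb":{"li":[31,84,62,41,98],"ny":{"m":73,"mq":57,"vqi":58,"vx":4}}}
After op 5 (remove /vlo/ag/0): {"b":{"iam":{"gwc":99,"kve":25,"pb":87,"yb":96},"ikq":{"eb":58,"npd":90,"ze":13,"zid":36},"z":{"j":15,"js":78,"qoh":13}},"mq":[[3,22,71,82],{"pv":13,"r":91,"trk":4},{"csk":8,"vfj":1,"zcw":60},42],"vlo":{"ag":[15,85,88],"dl":16},"vyb":{"li":[31,84,62,41,98],"ny":{"m":73,"mq":57,"vqi":58,"vx":4}}}
After op 6 (remove /mq): {"b":{"iam":{"gwc":99,"kve":25,"pb":87,"yb":96},"ikq":{"eb":58,"npd":90,"ze":13,"zid":36},"z":{"j":15,"js":78,"qoh":13}},"vlo":{"ag":[15,85,88],"dl":16},"vyb":{"li":[31,84,62,41,98],"ny":{"m":73,"mq":57,"vqi":58,"vx":4}}}
After op 7 (remove /b/z/js): {"b":{"iam":{"gwc":99,"kve":25,"pb":87,"yb":96},"ikq":{"eb":58,"npd":90,"ze":13,"zid":36},"z":{"j":15,"qoh":13}},"vlo":{"ag":[15,85,88],"dl":16},"vyb":{"li":[31,84,62,41,98],"ny":{"m":73,"mq":57,"vqi":58,"vx":4}}}
After op 8 (add /b/ikq/ui 16): {"b":{"iam":{"gwc":99,"kve":25,"pb":87,"yb":96},"ikq":{"eb":58,"npd":90,"ui":16,"ze":13,"zid":36},"z":{"j":15,"qoh":13}},"vlo":{"ag":[15,85,88],"dl":16},"vyb":{"li":[31,84,62,41,98],"ny":{"m":73,"mq":57,"vqi":58,"vx":4}}}
After op 9 (add /b/ikq/jn 64): {"b":{"iam":{"gwc":99,"kve":25,"pb":87,"yb":96},"ikq":{"eb":58,"jn":64,"npd":90,"ui":16,"ze":13,"zid":36},"z":{"j":15,"qoh":13}},"vlo":{"ag":[15,85,88],"dl":16},"vyb":{"li":[31,84,62,41,98],"ny":{"m":73,"mq":57,"vqi":58,"vx":4}}}
After op 10 (add /b/iam/bx 49): {"b":{"iam":{"bx":49,"gwc":99,"kve":25,"pb":87,"yb":96},"ikq":{"eb":58,"jn":64,"npd":90,"ui":16,"ze":13,"zid":36},"z":{"j":15,"qoh":13}},"vlo":{"ag":[15,85,88],"dl":16},"vyb":{"li":[31,84,62,41,98],"ny":{"m":73,"mq":57,"vqi":58,"vx":4}}}
After op 11 (replace /vyb/li/2 95): {"b":{"iam":{"bx":49,"gwc":99,"kve":25,"pb":87,"yb":96},"ikq":{"eb":58,"jn":64,"npd":90,"ui":16,"ze":13,"zid":36},"z":{"j":15,"qoh":13}},"vlo":{"ag":[15,85,88],"dl":16},"vyb":{"li":[31,84,95,41,98],"ny":{"m":73,"mq":57,"vqi":58,"vx":4}}}
After op 12 (add /vyb/li/2 82): {"b":{"iam":{"bx":49,"gwc":99,"kve":25,"pb":87,"yb":96},"ikq":{"eb":58,"jn":64,"npd":90,"ui":16,"ze":13,"zid":36},"z":{"j":15,"qoh":13}},"vlo":{"ag":[15,85,88],"dl":16},"vyb":{"li":[31,84,82,95,41,98],"ny":{"m":73,"mq":57,"vqi":58,"vx":4}}}
After op 13 (remove /vyb/ny/mq): {"b":{"iam":{"bx":49,"gwc":99,"kve":25,"pb":87,"yb":96},"ikq":{"eb":58,"jn":64,"npd":90,"ui":16,"ze":13,"zid":36},"z":{"j":15,"qoh":13}},"vlo":{"ag":[15,85,88],"dl":16},"vyb":{"li":[31,84,82,95,41,98],"ny":{"m":73,"vqi":58,"vx":4}}}
After op 14 (replace /vyb/li/2 40): {"b":{"iam":{"bx":49,"gwc":99,"kve":25,"pb":87,"yb":96},"ikq":{"eb":58,"jn":64,"npd":90,"ui":16,"ze":13,"zid":36},"z":{"j":15,"qoh":13}},"vlo":{"ag":[15,85,88],"dl":16},"vyb":{"li":[31,84,40,95,41,98],"ny":{"m":73,"vqi":58,"vx":4}}}
After op 15 (add /b/iam/mth 97): {"b":{"iam":{"bx":49,"gwc":99,"kve":25,"mth":97,"pb":87,"yb":96},"ikq":{"eb":58,"jn":64,"npd":90,"ui":16,"ze":13,"zid":36},"z":{"j":15,"qoh":13}},"vlo":{"ag":[15,85,88],"dl":16},"vyb":{"li":[31,84,40,95,41,98],"ny":{"m":73,"vqi":58,"vx":4}}}
After op 16 (add /b/ikq/cv 89): {"b":{"iam":{"bx":49,"gwc":99,"kve":25,"mth":97,"pb":87,"yb":96},"ikq":{"cv":89,"eb":58,"jn":64,"npd":90,"ui":16,"ze":13,"zid":36},"z":{"j":15,"qoh":13}},"vlo":{"ag":[15,85,88],"dl":16},"vyb":{"li":[31,84,40,95,41,98],"ny":{"m":73,"vqi":58,"vx":4}}}
After op 17 (replace /b/ikq/cv 23): {"b":{"iam":{"bx":49,"gwc":99,"kve":25,"mth":97,"pb":87,"yb":96},"ikq":{"cv":23,"eb":58,"jn":64,"npd":90,"ui":16,"ze":13,"zid":36},"z":{"j":15,"qoh":13}},"vlo":{"ag":[15,85,88],"dl":16},"vyb":{"li":[31,84,40,95,41,98],"ny":{"m":73,"vqi":58,"vx":4}}}
After op 18 (remove /vlo): {"b":{"iam":{"bx":49,"gwc":99,"kve":25,"mth":97,"pb":87,"yb":96},"ikq":{"cv":23,"eb":58,"jn":64,"npd":90,"ui":16,"ze":13,"zid":36},"z":{"j":15,"qoh":13}},"vyb":{"li":[31,84,40,95,41,98],"ny":{"m":73,"vqi":58,"vx":4}}}
Size at the root: 2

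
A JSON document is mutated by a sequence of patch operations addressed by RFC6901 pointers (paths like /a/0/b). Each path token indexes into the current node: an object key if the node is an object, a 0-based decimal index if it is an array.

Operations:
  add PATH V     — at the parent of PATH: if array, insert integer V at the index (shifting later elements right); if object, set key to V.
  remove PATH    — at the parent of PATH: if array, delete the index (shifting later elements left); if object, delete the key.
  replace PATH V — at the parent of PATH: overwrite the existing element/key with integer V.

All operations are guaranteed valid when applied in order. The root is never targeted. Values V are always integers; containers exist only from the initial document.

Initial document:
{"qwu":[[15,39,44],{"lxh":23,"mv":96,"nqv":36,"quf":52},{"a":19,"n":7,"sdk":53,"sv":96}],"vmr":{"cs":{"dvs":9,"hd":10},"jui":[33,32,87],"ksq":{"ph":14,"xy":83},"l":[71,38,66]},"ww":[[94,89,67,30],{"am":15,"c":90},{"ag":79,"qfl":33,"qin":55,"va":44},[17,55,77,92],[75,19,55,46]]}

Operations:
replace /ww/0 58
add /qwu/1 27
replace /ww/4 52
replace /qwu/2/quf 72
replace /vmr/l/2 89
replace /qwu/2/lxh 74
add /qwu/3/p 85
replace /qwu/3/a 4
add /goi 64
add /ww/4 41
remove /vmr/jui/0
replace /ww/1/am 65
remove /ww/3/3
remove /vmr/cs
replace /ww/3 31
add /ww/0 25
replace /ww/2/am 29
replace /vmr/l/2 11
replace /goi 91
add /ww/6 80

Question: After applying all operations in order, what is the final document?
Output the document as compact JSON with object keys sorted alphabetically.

Answer: {"goi":91,"qwu":[[15,39,44],27,{"lxh":74,"mv":96,"nqv":36,"quf":72},{"a":4,"n":7,"p":85,"sdk":53,"sv":96}],"vmr":{"jui":[32,87],"ksq":{"ph":14,"xy":83},"l":[71,38,11]},"ww":[25,58,{"am":29,"c":90},{"ag":79,"qfl":33,"qin":55,"va":44},31,41,80,52]}

Derivation:
After op 1 (replace /ww/0 58): {"qwu":[[15,39,44],{"lxh":23,"mv":96,"nqv":36,"quf":52},{"a":19,"n":7,"sdk":53,"sv":96}],"vmr":{"cs":{"dvs":9,"hd":10},"jui":[33,32,87],"ksq":{"ph":14,"xy":83},"l":[71,38,66]},"ww":[58,{"am":15,"c":90},{"ag":79,"qfl":33,"qin":55,"va":44},[17,55,77,92],[75,19,55,46]]}
After op 2 (add /qwu/1 27): {"qwu":[[15,39,44],27,{"lxh":23,"mv":96,"nqv":36,"quf":52},{"a":19,"n":7,"sdk":53,"sv":96}],"vmr":{"cs":{"dvs":9,"hd":10},"jui":[33,32,87],"ksq":{"ph":14,"xy":83},"l":[71,38,66]},"ww":[58,{"am":15,"c":90},{"ag":79,"qfl":33,"qin":55,"va":44},[17,55,77,92],[75,19,55,46]]}
After op 3 (replace /ww/4 52): {"qwu":[[15,39,44],27,{"lxh":23,"mv":96,"nqv":36,"quf":52},{"a":19,"n":7,"sdk":53,"sv":96}],"vmr":{"cs":{"dvs":9,"hd":10},"jui":[33,32,87],"ksq":{"ph":14,"xy":83},"l":[71,38,66]},"ww":[58,{"am":15,"c":90},{"ag":79,"qfl":33,"qin":55,"va":44},[17,55,77,92],52]}
After op 4 (replace /qwu/2/quf 72): {"qwu":[[15,39,44],27,{"lxh":23,"mv":96,"nqv":36,"quf":72},{"a":19,"n":7,"sdk":53,"sv":96}],"vmr":{"cs":{"dvs":9,"hd":10},"jui":[33,32,87],"ksq":{"ph":14,"xy":83},"l":[71,38,66]},"ww":[58,{"am":15,"c":90},{"ag":79,"qfl":33,"qin":55,"va":44},[17,55,77,92],52]}
After op 5 (replace /vmr/l/2 89): {"qwu":[[15,39,44],27,{"lxh":23,"mv":96,"nqv":36,"quf":72},{"a":19,"n":7,"sdk":53,"sv":96}],"vmr":{"cs":{"dvs":9,"hd":10},"jui":[33,32,87],"ksq":{"ph":14,"xy":83},"l":[71,38,89]},"ww":[58,{"am":15,"c":90},{"ag":79,"qfl":33,"qin":55,"va":44},[17,55,77,92],52]}
After op 6 (replace /qwu/2/lxh 74): {"qwu":[[15,39,44],27,{"lxh":74,"mv":96,"nqv":36,"quf":72},{"a":19,"n":7,"sdk":53,"sv":96}],"vmr":{"cs":{"dvs":9,"hd":10},"jui":[33,32,87],"ksq":{"ph":14,"xy":83},"l":[71,38,89]},"ww":[58,{"am":15,"c":90},{"ag":79,"qfl":33,"qin":55,"va":44},[17,55,77,92],52]}
After op 7 (add /qwu/3/p 85): {"qwu":[[15,39,44],27,{"lxh":74,"mv":96,"nqv":36,"quf":72},{"a":19,"n":7,"p":85,"sdk":53,"sv":96}],"vmr":{"cs":{"dvs":9,"hd":10},"jui":[33,32,87],"ksq":{"ph":14,"xy":83},"l":[71,38,89]},"ww":[58,{"am":15,"c":90},{"ag":79,"qfl":33,"qin":55,"va":44},[17,55,77,92],52]}
After op 8 (replace /qwu/3/a 4): {"qwu":[[15,39,44],27,{"lxh":74,"mv":96,"nqv":36,"quf":72},{"a":4,"n":7,"p":85,"sdk":53,"sv":96}],"vmr":{"cs":{"dvs":9,"hd":10},"jui":[33,32,87],"ksq":{"ph":14,"xy":83},"l":[71,38,89]},"ww":[58,{"am":15,"c":90},{"ag":79,"qfl":33,"qin":55,"va":44},[17,55,77,92],52]}
After op 9 (add /goi 64): {"goi":64,"qwu":[[15,39,44],27,{"lxh":74,"mv":96,"nqv":36,"quf":72},{"a":4,"n":7,"p":85,"sdk":53,"sv":96}],"vmr":{"cs":{"dvs":9,"hd":10},"jui":[33,32,87],"ksq":{"ph":14,"xy":83},"l":[71,38,89]},"ww":[58,{"am":15,"c":90},{"ag":79,"qfl":33,"qin":55,"va":44},[17,55,77,92],52]}
After op 10 (add /ww/4 41): {"goi":64,"qwu":[[15,39,44],27,{"lxh":74,"mv":96,"nqv":36,"quf":72},{"a":4,"n":7,"p":85,"sdk":53,"sv":96}],"vmr":{"cs":{"dvs":9,"hd":10},"jui":[33,32,87],"ksq":{"ph":14,"xy":83},"l":[71,38,89]},"ww":[58,{"am":15,"c":90},{"ag":79,"qfl":33,"qin":55,"va":44},[17,55,77,92],41,52]}
After op 11 (remove /vmr/jui/0): {"goi":64,"qwu":[[15,39,44],27,{"lxh":74,"mv":96,"nqv":36,"quf":72},{"a":4,"n":7,"p":85,"sdk":53,"sv":96}],"vmr":{"cs":{"dvs":9,"hd":10},"jui":[32,87],"ksq":{"ph":14,"xy":83},"l":[71,38,89]},"ww":[58,{"am":15,"c":90},{"ag":79,"qfl":33,"qin":55,"va":44},[17,55,77,92],41,52]}
After op 12 (replace /ww/1/am 65): {"goi":64,"qwu":[[15,39,44],27,{"lxh":74,"mv":96,"nqv":36,"quf":72},{"a":4,"n":7,"p":85,"sdk":53,"sv":96}],"vmr":{"cs":{"dvs":9,"hd":10},"jui":[32,87],"ksq":{"ph":14,"xy":83},"l":[71,38,89]},"ww":[58,{"am":65,"c":90},{"ag":79,"qfl":33,"qin":55,"va":44},[17,55,77,92],41,52]}
After op 13 (remove /ww/3/3): {"goi":64,"qwu":[[15,39,44],27,{"lxh":74,"mv":96,"nqv":36,"quf":72},{"a":4,"n":7,"p":85,"sdk":53,"sv":96}],"vmr":{"cs":{"dvs":9,"hd":10},"jui":[32,87],"ksq":{"ph":14,"xy":83},"l":[71,38,89]},"ww":[58,{"am":65,"c":90},{"ag":79,"qfl":33,"qin":55,"va":44},[17,55,77],41,52]}
After op 14 (remove /vmr/cs): {"goi":64,"qwu":[[15,39,44],27,{"lxh":74,"mv":96,"nqv":36,"quf":72},{"a":4,"n":7,"p":85,"sdk":53,"sv":96}],"vmr":{"jui":[32,87],"ksq":{"ph":14,"xy":83},"l":[71,38,89]},"ww":[58,{"am":65,"c":90},{"ag":79,"qfl":33,"qin":55,"va":44},[17,55,77],41,52]}
After op 15 (replace /ww/3 31): {"goi":64,"qwu":[[15,39,44],27,{"lxh":74,"mv":96,"nqv":36,"quf":72},{"a":4,"n":7,"p":85,"sdk":53,"sv":96}],"vmr":{"jui":[32,87],"ksq":{"ph":14,"xy":83},"l":[71,38,89]},"ww":[58,{"am":65,"c":90},{"ag":79,"qfl":33,"qin":55,"va":44},31,41,52]}
After op 16 (add /ww/0 25): {"goi":64,"qwu":[[15,39,44],27,{"lxh":74,"mv":96,"nqv":36,"quf":72},{"a":4,"n":7,"p":85,"sdk":53,"sv":96}],"vmr":{"jui":[32,87],"ksq":{"ph":14,"xy":83},"l":[71,38,89]},"ww":[25,58,{"am":65,"c":90},{"ag":79,"qfl":33,"qin":55,"va":44},31,41,52]}
After op 17 (replace /ww/2/am 29): {"goi":64,"qwu":[[15,39,44],27,{"lxh":74,"mv":96,"nqv":36,"quf":72},{"a":4,"n":7,"p":85,"sdk":53,"sv":96}],"vmr":{"jui":[32,87],"ksq":{"ph":14,"xy":83},"l":[71,38,89]},"ww":[25,58,{"am":29,"c":90},{"ag":79,"qfl":33,"qin":55,"va":44},31,41,52]}
After op 18 (replace /vmr/l/2 11): {"goi":64,"qwu":[[15,39,44],27,{"lxh":74,"mv":96,"nqv":36,"quf":72},{"a":4,"n":7,"p":85,"sdk":53,"sv":96}],"vmr":{"jui":[32,87],"ksq":{"ph":14,"xy":83},"l":[71,38,11]},"ww":[25,58,{"am":29,"c":90},{"ag":79,"qfl":33,"qin":55,"va":44},31,41,52]}
After op 19 (replace /goi 91): {"goi":91,"qwu":[[15,39,44],27,{"lxh":74,"mv":96,"nqv":36,"quf":72},{"a":4,"n":7,"p":85,"sdk":53,"sv":96}],"vmr":{"jui":[32,87],"ksq":{"ph":14,"xy":83},"l":[71,38,11]},"ww":[25,58,{"am":29,"c":90},{"ag":79,"qfl":33,"qin":55,"va":44},31,41,52]}
After op 20 (add /ww/6 80): {"goi":91,"qwu":[[15,39,44],27,{"lxh":74,"mv":96,"nqv":36,"quf":72},{"a":4,"n":7,"p":85,"sdk":53,"sv":96}],"vmr":{"jui":[32,87],"ksq":{"ph":14,"xy":83},"l":[71,38,11]},"ww":[25,58,{"am":29,"c":90},{"ag":79,"qfl":33,"qin":55,"va":44},31,41,80,52]}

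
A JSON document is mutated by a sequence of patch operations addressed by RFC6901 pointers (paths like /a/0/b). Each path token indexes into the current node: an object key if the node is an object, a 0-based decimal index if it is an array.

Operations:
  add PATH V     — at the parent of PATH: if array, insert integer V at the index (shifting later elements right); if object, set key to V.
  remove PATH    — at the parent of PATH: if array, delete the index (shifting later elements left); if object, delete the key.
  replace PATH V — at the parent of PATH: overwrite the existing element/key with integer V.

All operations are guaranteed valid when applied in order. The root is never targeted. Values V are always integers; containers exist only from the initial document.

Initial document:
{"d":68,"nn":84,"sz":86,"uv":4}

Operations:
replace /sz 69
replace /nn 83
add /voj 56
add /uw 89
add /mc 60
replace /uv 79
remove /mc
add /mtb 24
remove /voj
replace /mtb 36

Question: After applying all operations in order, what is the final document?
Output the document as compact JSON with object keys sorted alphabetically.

Answer: {"d":68,"mtb":36,"nn":83,"sz":69,"uv":79,"uw":89}

Derivation:
After op 1 (replace /sz 69): {"d":68,"nn":84,"sz":69,"uv":4}
After op 2 (replace /nn 83): {"d":68,"nn":83,"sz":69,"uv":4}
After op 3 (add /voj 56): {"d":68,"nn":83,"sz":69,"uv":4,"voj":56}
After op 4 (add /uw 89): {"d":68,"nn":83,"sz":69,"uv":4,"uw":89,"voj":56}
After op 5 (add /mc 60): {"d":68,"mc":60,"nn":83,"sz":69,"uv":4,"uw":89,"voj":56}
After op 6 (replace /uv 79): {"d":68,"mc":60,"nn":83,"sz":69,"uv":79,"uw":89,"voj":56}
After op 7 (remove /mc): {"d":68,"nn":83,"sz":69,"uv":79,"uw":89,"voj":56}
After op 8 (add /mtb 24): {"d":68,"mtb":24,"nn":83,"sz":69,"uv":79,"uw":89,"voj":56}
After op 9 (remove /voj): {"d":68,"mtb":24,"nn":83,"sz":69,"uv":79,"uw":89}
After op 10 (replace /mtb 36): {"d":68,"mtb":36,"nn":83,"sz":69,"uv":79,"uw":89}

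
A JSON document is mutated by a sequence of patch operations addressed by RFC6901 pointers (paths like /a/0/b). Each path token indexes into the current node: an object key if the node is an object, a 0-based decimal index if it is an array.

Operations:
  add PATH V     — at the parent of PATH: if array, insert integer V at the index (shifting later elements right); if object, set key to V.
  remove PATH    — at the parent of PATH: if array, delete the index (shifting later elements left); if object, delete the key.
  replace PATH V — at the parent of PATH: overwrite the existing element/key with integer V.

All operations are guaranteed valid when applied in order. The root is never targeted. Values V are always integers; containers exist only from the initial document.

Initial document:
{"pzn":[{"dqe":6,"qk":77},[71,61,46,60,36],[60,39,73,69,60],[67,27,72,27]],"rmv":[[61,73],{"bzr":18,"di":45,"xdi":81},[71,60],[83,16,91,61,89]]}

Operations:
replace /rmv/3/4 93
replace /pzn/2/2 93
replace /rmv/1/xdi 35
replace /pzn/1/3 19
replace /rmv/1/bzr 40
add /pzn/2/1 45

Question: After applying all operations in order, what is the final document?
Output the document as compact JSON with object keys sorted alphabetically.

Answer: {"pzn":[{"dqe":6,"qk":77},[71,61,46,19,36],[60,45,39,93,69,60],[67,27,72,27]],"rmv":[[61,73],{"bzr":40,"di":45,"xdi":35},[71,60],[83,16,91,61,93]]}

Derivation:
After op 1 (replace /rmv/3/4 93): {"pzn":[{"dqe":6,"qk":77},[71,61,46,60,36],[60,39,73,69,60],[67,27,72,27]],"rmv":[[61,73],{"bzr":18,"di":45,"xdi":81},[71,60],[83,16,91,61,93]]}
After op 2 (replace /pzn/2/2 93): {"pzn":[{"dqe":6,"qk":77},[71,61,46,60,36],[60,39,93,69,60],[67,27,72,27]],"rmv":[[61,73],{"bzr":18,"di":45,"xdi":81},[71,60],[83,16,91,61,93]]}
After op 3 (replace /rmv/1/xdi 35): {"pzn":[{"dqe":6,"qk":77},[71,61,46,60,36],[60,39,93,69,60],[67,27,72,27]],"rmv":[[61,73],{"bzr":18,"di":45,"xdi":35},[71,60],[83,16,91,61,93]]}
After op 4 (replace /pzn/1/3 19): {"pzn":[{"dqe":6,"qk":77},[71,61,46,19,36],[60,39,93,69,60],[67,27,72,27]],"rmv":[[61,73],{"bzr":18,"di":45,"xdi":35},[71,60],[83,16,91,61,93]]}
After op 5 (replace /rmv/1/bzr 40): {"pzn":[{"dqe":6,"qk":77},[71,61,46,19,36],[60,39,93,69,60],[67,27,72,27]],"rmv":[[61,73],{"bzr":40,"di":45,"xdi":35},[71,60],[83,16,91,61,93]]}
After op 6 (add /pzn/2/1 45): {"pzn":[{"dqe":6,"qk":77},[71,61,46,19,36],[60,45,39,93,69,60],[67,27,72,27]],"rmv":[[61,73],{"bzr":40,"di":45,"xdi":35},[71,60],[83,16,91,61,93]]}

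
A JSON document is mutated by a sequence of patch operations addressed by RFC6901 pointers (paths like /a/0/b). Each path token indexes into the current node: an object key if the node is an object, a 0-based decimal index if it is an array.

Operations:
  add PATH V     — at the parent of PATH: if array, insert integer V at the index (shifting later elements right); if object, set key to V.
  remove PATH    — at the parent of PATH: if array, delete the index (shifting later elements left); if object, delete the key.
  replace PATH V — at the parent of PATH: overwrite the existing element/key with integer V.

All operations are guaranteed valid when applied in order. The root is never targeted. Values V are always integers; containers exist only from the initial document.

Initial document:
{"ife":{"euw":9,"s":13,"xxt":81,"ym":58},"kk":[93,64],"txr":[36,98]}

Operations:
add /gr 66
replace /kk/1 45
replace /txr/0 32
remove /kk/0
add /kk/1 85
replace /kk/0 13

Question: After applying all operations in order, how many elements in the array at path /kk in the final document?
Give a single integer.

Answer: 2

Derivation:
After op 1 (add /gr 66): {"gr":66,"ife":{"euw":9,"s":13,"xxt":81,"ym":58},"kk":[93,64],"txr":[36,98]}
After op 2 (replace /kk/1 45): {"gr":66,"ife":{"euw":9,"s":13,"xxt":81,"ym":58},"kk":[93,45],"txr":[36,98]}
After op 3 (replace /txr/0 32): {"gr":66,"ife":{"euw":9,"s":13,"xxt":81,"ym":58},"kk":[93,45],"txr":[32,98]}
After op 4 (remove /kk/0): {"gr":66,"ife":{"euw":9,"s":13,"xxt":81,"ym":58},"kk":[45],"txr":[32,98]}
After op 5 (add /kk/1 85): {"gr":66,"ife":{"euw":9,"s":13,"xxt":81,"ym":58},"kk":[45,85],"txr":[32,98]}
After op 6 (replace /kk/0 13): {"gr":66,"ife":{"euw":9,"s":13,"xxt":81,"ym":58},"kk":[13,85],"txr":[32,98]}
Size at path /kk: 2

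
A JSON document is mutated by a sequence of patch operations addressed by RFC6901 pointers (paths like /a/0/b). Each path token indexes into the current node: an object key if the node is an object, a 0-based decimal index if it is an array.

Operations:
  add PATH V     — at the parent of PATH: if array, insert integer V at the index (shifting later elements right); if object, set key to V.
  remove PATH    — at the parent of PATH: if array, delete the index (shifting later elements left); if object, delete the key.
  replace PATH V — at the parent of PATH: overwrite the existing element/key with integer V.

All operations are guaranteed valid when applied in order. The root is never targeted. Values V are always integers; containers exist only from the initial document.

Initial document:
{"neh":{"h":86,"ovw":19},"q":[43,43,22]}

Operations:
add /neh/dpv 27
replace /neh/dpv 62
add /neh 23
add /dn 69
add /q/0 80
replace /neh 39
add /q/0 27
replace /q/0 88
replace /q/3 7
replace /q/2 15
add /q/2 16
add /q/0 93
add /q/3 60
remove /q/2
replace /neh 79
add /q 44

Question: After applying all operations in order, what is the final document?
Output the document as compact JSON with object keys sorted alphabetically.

Answer: {"dn":69,"neh":79,"q":44}

Derivation:
After op 1 (add /neh/dpv 27): {"neh":{"dpv":27,"h":86,"ovw":19},"q":[43,43,22]}
After op 2 (replace /neh/dpv 62): {"neh":{"dpv":62,"h":86,"ovw":19},"q":[43,43,22]}
After op 3 (add /neh 23): {"neh":23,"q":[43,43,22]}
After op 4 (add /dn 69): {"dn":69,"neh":23,"q":[43,43,22]}
After op 5 (add /q/0 80): {"dn":69,"neh":23,"q":[80,43,43,22]}
After op 6 (replace /neh 39): {"dn":69,"neh":39,"q":[80,43,43,22]}
After op 7 (add /q/0 27): {"dn":69,"neh":39,"q":[27,80,43,43,22]}
After op 8 (replace /q/0 88): {"dn":69,"neh":39,"q":[88,80,43,43,22]}
After op 9 (replace /q/3 7): {"dn":69,"neh":39,"q":[88,80,43,7,22]}
After op 10 (replace /q/2 15): {"dn":69,"neh":39,"q":[88,80,15,7,22]}
After op 11 (add /q/2 16): {"dn":69,"neh":39,"q":[88,80,16,15,7,22]}
After op 12 (add /q/0 93): {"dn":69,"neh":39,"q":[93,88,80,16,15,7,22]}
After op 13 (add /q/3 60): {"dn":69,"neh":39,"q":[93,88,80,60,16,15,7,22]}
After op 14 (remove /q/2): {"dn":69,"neh":39,"q":[93,88,60,16,15,7,22]}
After op 15 (replace /neh 79): {"dn":69,"neh":79,"q":[93,88,60,16,15,7,22]}
After op 16 (add /q 44): {"dn":69,"neh":79,"q":44}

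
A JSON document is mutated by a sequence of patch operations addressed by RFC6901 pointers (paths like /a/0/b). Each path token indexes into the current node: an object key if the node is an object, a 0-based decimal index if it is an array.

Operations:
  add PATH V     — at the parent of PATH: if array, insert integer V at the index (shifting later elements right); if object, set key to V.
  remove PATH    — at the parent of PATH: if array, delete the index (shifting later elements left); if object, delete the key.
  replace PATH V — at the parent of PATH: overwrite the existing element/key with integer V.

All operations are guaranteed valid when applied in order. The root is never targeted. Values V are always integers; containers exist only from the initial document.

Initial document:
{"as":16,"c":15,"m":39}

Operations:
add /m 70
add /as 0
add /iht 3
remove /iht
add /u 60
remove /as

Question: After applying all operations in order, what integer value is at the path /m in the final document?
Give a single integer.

Answer: 70

Derivation:
After op 1 (add /m 70): {"as":16,"c":15,"m":70}
After op 2 (add /as 0): {"as":0,"c":15,"m":70}
After op 3 (add /iht 3): {"as":0,"c":15,"iht":3,"m":70}
After op 4 (remove /iht): {"as":0,"c":15,"m":70}
After op 5 (add /u 60): {"as":0,"c":15,"m":70,"u":60}
After op 6 (remove /as): {"c":15,"m":70,"u":60}
Value at /m: 70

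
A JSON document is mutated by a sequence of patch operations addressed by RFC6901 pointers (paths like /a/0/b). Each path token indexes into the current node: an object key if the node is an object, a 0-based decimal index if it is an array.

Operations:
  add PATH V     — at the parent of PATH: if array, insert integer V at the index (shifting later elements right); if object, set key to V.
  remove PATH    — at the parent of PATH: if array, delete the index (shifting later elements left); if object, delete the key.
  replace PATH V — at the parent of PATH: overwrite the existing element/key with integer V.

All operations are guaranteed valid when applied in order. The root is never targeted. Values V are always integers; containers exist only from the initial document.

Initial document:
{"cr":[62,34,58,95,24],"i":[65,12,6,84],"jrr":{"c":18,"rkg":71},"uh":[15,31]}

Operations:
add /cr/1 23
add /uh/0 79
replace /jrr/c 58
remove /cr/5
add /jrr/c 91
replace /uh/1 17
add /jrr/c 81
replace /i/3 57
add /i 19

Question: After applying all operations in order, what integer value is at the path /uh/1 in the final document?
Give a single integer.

After op 1 (add /cr/1 23): {"cr":[62,23,34,58,95,24],"i":[65,12,6,84],"jrr":{"c":18,"rkg":71},"uh":[15,31]}
After op 2 (add /uh/0 79): {"cr":[62,23,34,58,95,24],"i":[65,12,6,84],"jrr":{"c":18,"rkg":71},"uh":[79,15,31]}
After op 3 (replace /jrr/c 58): {"cr":[62,23,34,58,95,24],"i":[65,12,6,84],"jrr":{"c":58,"rkg":71},"uh":[79,15,31]}
After op 4 (remove /cr/5): {"cr":[62,23,34,58,95],"i":[65,12,6,84],"jrr":{"c":58,"rkg":71},"uh":[79,15,31]}
After op 5 (add /jrr/c 91): {"cr":[62,23,34,58,95],"i":[65,12,6,84],"jrr":{"c":91,"rkg":71},"uh":[79,15,31]}
After op 6 (replace /uh/1 17): {"cr":[62,23,34,58,95],"i":[65,12,6,84],"jrr":{"c":91,"rkg":71},"uh":[79,17,31]}
After op 7 (add /jrr/c 81): {"cr":[62,23,34,58,95],"i":[65,12,6,84],"jrr":{"c":81,"rkg":71},"uh":[79,17,31]}
After op 8 (replace /i/3 57): {"cr":[62,23,34,58,95],"i":[65,12,6,57],"jrr":{"c":81,"rkg":71},"uh":[79,17,31]}
After op 9 (add /i 19): {"cr":[62,23,34,58,95],"i":19,"jrr":{"c":81,"rkg":71},"uh":[79,17,31]}
Value at /uh/1: 17

Answer: 17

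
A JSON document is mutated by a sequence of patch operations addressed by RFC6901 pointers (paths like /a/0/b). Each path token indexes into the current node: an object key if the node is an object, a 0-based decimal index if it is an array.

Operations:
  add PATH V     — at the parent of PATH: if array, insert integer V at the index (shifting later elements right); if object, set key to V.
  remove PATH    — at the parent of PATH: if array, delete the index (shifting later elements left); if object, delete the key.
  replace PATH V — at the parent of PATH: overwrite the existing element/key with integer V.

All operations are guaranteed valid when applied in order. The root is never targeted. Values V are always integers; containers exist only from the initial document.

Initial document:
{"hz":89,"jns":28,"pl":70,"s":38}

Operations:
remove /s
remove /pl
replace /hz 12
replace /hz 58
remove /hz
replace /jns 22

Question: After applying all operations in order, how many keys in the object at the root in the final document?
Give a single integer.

Answer: 1

Derivation:
After op 1 (remove /s): {"hz":89,"jns":28,"pl":70}
After op 2 (remove /pl): {"hz":89,"jns":28}
After op 3 (replace /hz 12): {"hz":12,"jns":28}
After op 4 (replace /hz 58): {"hz":58,"jns":28}
After op 5 (remove /hz): {"jns":28}
After op 6 (replace /jns 22): {"jns":22}
Size at the root: 1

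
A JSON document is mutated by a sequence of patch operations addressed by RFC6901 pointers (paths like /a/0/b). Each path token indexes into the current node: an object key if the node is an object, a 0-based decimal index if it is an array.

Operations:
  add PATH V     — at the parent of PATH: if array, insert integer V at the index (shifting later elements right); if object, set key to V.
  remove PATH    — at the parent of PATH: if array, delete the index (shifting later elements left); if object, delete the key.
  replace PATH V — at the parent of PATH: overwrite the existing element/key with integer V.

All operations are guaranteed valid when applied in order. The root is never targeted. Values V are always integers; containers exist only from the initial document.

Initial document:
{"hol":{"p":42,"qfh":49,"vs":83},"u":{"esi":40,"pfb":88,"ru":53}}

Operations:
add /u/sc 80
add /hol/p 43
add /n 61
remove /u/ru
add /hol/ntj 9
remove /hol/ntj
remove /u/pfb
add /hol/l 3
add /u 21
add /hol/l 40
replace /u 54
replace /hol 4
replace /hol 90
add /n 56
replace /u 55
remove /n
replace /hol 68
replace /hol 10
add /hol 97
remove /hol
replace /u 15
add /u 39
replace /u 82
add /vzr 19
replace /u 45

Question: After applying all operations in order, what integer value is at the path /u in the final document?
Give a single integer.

After op 1 (add /u/sc 80): {"hol":{"p":42,"qfh":49,"vs":83},"u":{"esi":40,"pfb":88,"ru":53,"sc":80}}
After op 2 (add /hol/p 43): {"hol":{"p":43,"qfh":49,"vs":83},"u":{"esi":40,"pfb":88,"ru":53,"sc":80}}
After op 3 (add /n 61): {"hol":{"p":43,"qfh":49,"vs":83},"n":61,"u":{"esi":40,"pfb":88,"ru":53,"sc":80}}
After op 4 (remove /u/ru): {"hol":{"p":43,"qfh":49,"vs":83},"n":61,"u":{"esi":40,"pfb":88,"sc":80}}
After op 5 (add /hol/ntj 9): {"hol":{"ntj":9,"p":43,"qfh":49,"vs":83},"n":61,"u":{"esi":40,"pfb":88,"sc":80}}
After op 6 (remove /hol/ntj): {"hol":{"p":43,"qfh":49,"vs":83},"n":61,"u":{"esi":40,"pfb":88,"sc":80}}
After op 7 (remove /u/pfb): {"hol":{"p":43,"qfh":49,"vs":83},"n":61,"u":{"esi":40,"sc":80}}
After op 8 (add /hol/l 3): {"hol":{"l":3,"p":43,"qfh":49,"vs":83},"n":61,"u":{"esi":40,"sc":80}}
After op 9 (add /u 21): {"hol":{"l":3,"p":43,"qfh":49,"vs":83},"n":61,"u":21}
After op 10 (add /hol/l 40): {"hol":{"l":40,"p":43,"qfh":49,"vs":83},"n":61,"u":21}
After op 11 (replace /u 54): {"hol":{"l":40,"p":43,"qfh":49,"vs":83},"n":61,"u":54}
After op 12 (replace /hol 4): {"hol":4,"n":61,"u":54}
After op 13 (replace /hol 90): {"hol":90,"n":61,"u":54}
After op 14 (add /n 56): {"hol":90,"n":56,"u":54}
After op 15 (replace /u 55): {"hol":90,"n":56,"u":55}
After op 16 (remove /n): {"hol":90,"u":55}
After op 17 (replace /hol 68): {"hol":68,"u":55}
After op 18 (replace /hol 10): {"hol":10,"u":55}
After op 19 (add /hol 97): {"hol":97,"u":55}
After op 20 (remove /hol): {"u":55}
After op 21 (replace /u 15): {"u":15}
After op 22 (add /u 39): {"u":39}
After op 23 (replace /u 82): {"u":82}
After op 24 (add /vzr 19): {"u":82,"vzr":19}
After op 25 (replace /u 45): {"u":45,"vzr":19}
Value at /u: 45

Answer: 45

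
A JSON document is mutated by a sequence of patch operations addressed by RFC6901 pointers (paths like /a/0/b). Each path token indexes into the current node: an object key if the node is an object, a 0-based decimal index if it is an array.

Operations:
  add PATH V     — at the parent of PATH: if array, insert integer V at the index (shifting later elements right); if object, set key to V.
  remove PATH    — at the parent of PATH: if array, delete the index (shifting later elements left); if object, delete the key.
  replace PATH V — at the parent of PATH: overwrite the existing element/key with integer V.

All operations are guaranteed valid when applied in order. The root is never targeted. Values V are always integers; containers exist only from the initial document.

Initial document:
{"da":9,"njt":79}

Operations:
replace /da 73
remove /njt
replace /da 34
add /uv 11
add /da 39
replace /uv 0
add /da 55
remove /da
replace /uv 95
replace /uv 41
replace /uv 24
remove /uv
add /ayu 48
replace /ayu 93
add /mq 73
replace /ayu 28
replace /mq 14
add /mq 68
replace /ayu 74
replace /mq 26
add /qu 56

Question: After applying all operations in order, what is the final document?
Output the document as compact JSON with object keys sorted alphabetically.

After op 1 (replace /da 73): {"da":73,"njt":79}
After op 2 (remove /njt): {"da":73}
After op 3 (replace /da 34): {"da":34}
After op 4 (add /uv 11): {"da":34,"uv":11}
After op 5 (add /da 39): {"da":39,"uv":11}
After op 6 (replace /uv 0): {"da":39,"uv":0}
After op 7 (add /da 55): {"da":55,"uv":0}
After op 8 (remove /da): {"uv":0}
After op 9 (replace /uv 95): {"uv":95}
After op 10 (replace /uv 41): {"uv":41}
After op 11 (replace /uv 24): {"uv":24}
After op 12 (remove /uv): {}
After op 13 (add /ayu 48): {"ayu":48}
After op 14 (replace /ayu 93): {"ayu":93}
After op 15 (add /mq 73): {"ayu":93,"mq":73}
After op 16 (replace /ayu 28): {"ayu":28,"mq":73}
After op 17 (replace /mq 14): {"ayu":28,"mq":14}
After op 18 (add /mq 68): {"ayu":28,"mq":68}
After op 19 (replace /ayu 74): {"ayu":74,"mq":68}
After op 20 (replace /mq 26): {"ayu":74,"mq":26}
After op 21 (add /qu 56): {"ayu":74,"mq":26,"qu":56}

Answer: {"ayu":74,"mq":26,"qu":56}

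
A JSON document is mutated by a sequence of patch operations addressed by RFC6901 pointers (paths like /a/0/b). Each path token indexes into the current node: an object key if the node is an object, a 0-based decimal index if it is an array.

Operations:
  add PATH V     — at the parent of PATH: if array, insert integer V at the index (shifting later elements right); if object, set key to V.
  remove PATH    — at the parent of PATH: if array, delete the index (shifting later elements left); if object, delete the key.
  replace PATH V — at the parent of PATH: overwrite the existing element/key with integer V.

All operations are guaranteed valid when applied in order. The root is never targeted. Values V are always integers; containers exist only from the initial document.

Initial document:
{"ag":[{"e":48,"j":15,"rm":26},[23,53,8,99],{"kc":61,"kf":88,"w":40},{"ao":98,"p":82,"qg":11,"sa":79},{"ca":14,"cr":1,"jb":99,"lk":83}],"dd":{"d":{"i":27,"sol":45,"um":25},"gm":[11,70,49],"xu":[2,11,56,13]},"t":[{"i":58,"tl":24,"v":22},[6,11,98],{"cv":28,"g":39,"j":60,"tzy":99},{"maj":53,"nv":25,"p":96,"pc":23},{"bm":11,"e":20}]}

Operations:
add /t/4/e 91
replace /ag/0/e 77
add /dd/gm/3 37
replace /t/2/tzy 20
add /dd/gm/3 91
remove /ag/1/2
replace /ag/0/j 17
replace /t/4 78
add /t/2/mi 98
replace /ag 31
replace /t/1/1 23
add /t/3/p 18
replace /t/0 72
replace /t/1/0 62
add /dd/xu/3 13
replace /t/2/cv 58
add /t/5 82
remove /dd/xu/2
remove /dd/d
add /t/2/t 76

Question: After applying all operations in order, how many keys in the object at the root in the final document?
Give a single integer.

After op 1 (add /t/4/e 91): {"ag":[{"e":48,"j":15,"rm":26},[23,53,8,99],{"kc":61,"kf":88,"w":40},{"ao":98,"p":82,"qg":11,"sa":79},{"ca":14,"cr":1,"jb":99,"lk":83}],"dd":{"d":{"i":27,"sol":45,"um":25},"gm":[11,70,49],"xu":[2,11,56,13]},"t":[{"i":58,"tl":24,"v":22},[6,11,98],{"cv":28,"g":39,"j":60,"tzy":99},{"maj":53,"nv":25,"p":96,"pc":23},{"bm":11,"e":91}]}
After op 2 (replace /ag/0/e 77): {"ag":[{"e":77,"j":15,"rm":26},[23,53,8,99],{"kc":61,"kf":88,"w":40},{"ao":98,"p":82,"qg":11,"sa":79},{"ca":14,"cr":1,"jb":99,"lk":83}],"dd":{"d":{"i":27,"sol":45,"um":25},"gm":[11,70,49],"xu":[2,11,56,13]},"t":[{"i":58,"tl":24,"v":22},[6,11,98],{"cv":28,"g":39,"j":60,"tzy":99},{"maj":53,"nv":25,"p":96,"pc":23},{"bm":11,"e":91}]}
After op 3 (add /dd/gm/3 37): {"ag":[{"e":77,"j":15,"rm":26},[23,53,8,99],{"kc":61,"kf":88,"w":40},{"ao":98,"p":82,"qg":11,"sa":79},{"ca":14,"cr":1,"jb":99,"lk":83}],"dd":{"d":{"i":27,"sol":45,"um":25},"gm":[11,70,49,37],"xu":[2,11,56,13]},"t":[{"i":58,"tl":24,"v":22},[6,11,98],{"cv":28,"g":39,"j":60,"tzy":99},{"maj":53,"nv":25,"p":96,"pc":23},{"bm":11,"e":91}]}
After op 4 (replace /t/2/tzy 20): {"ag":[{"e":77,"j":15,"rm":26},[23,53,8,99],{"kc":61,"kf":88,"w":40},{"ao":98,"p":82,"qg":11,"sa":79},{"ca":14,"cr":1,"jb":99,"lk":83}],"dd":{"d":{"i":27,"sol":45,"um":25},"gm":[11,70,49,37],"xu":[2,11,56,13]},"t":[{"i":58,"tl":24,"v":22},[6,11,98],{"cv":28,"g":39,"j":60,"tzy":20},{"maj":53,"nv":25,"p":96,"pc":23},{"bm":11,"e":91}]}
After op 5 (add /dd/gm/3 91): {"ag":[{"e":77,"j":15,"rm":26},[23,53,8,99],{"kc":61,"kf":88,"w":40},{"ao":98,"p":82,"qg":11,"sa":79},{"ca":14,"cr":1,"jb":99,"lk":83}],"dd":{"d":{"i":27,"sol":45,"um":25},"gm":[11,70,49,91,37],"xu":[2,11,56,13]},"t":[{"i":58,"tl":24,"v":22},[6,11,98],{"cv":28,"g":39,"j":60,"tzy":20},{"maj":53,"nv":25,"p":96,"pc":23},{"bm":11,"e":91}]}
After op 6 (remove /ag/1/2): {"ag":[{"e":77,"j":15,"rm":26},[23,53,99],{"kc":61,"kf":88,"w":40},{"ao":98,"p":82,"qg":11,"sa":79},{"ca":14,"cr":1,"jb":99,"lk":83}],"dd":{"d":{"i":27,"sol":45,"um":25},"gm":[11,70,49,91,37],"xu":[2,11,56,13]},"t":[{"i":58,"tl":24,"v":22},[6,11,98],{"cv":28,"g":39,"j":60,"tzy":20},{"maj":53,"nv":25,"p":96,"pc":23},{"bm":11,"e":91}]}
After op 7 (replace /ag/0/j 17): {"ag":[{"e":77,"j":17,"rm":26},[23,53,99],{"kc":61,"kf":88,"w":40},{"ao":98,"p":82,"qg":11,"sa":79},{"ca":14,"cr":1,"jb":99,"lk":83}],"dd":{"d":{"i":27,"sol":45,"um":25},"gm":[11,70,49,91,37],"xu":[2,11,56,13]},"t":[{"i":58,"tl":24,"v":22},[6,11,98],{"cv":28,"g":39,"j":60,"tzy":20},{"maj":53,"nv":25,"p":96,"pc":23},{"bm":11,"e":91}]}
After op 8 (replace /t/4 78): {"ag":[{"e":77,"j":17,"rm":26},[23,53,99],{"kc":61,"kf":88,"w":40},{"ao":98,"p":82,"qg":11,"sa":79},{"ca":14,"cr":1,"jb":99,"lk":83}],"dd":{"d":{"i":27,"sol":45,"um":25},"gm":[11,70,49,91,37],"xu":[2,11,56,13]},"t":[{"i":58,"tl":24,"v":22},[6,11,98],{"cv":28,"g":39,"j":60,"tzy":20},{"maj":53,"nv":25,"p":96,"pc":23},78]}
After op 9 (add /t/2/mi 98): {"ag":[{"e":77,"j":17,"rm":26},[23,53,99],{"kc":61,"kf":88,"w":40},{"ao":98,"p":82,"qg":11,"sa":79},{"ca":14,"cr":1,"jb":99,"lk":83}],"dd":{"d":{"i":27,"sol":45,"um":25},"gm":[11,70,49,91,37],"xu":[2,11,56,13]},"t":[{"i":58,"tl":24,"v":22},[6,11,98],{"cv":28,"g":39,"j":60,"mi":98,"tzy":20},{"maj":53,"nv":25,"p":96,"pc":23},78]}
After op 10 (replace /ag 31): {"ag":31,"dd":{"d":{"i":27,"sol":45,"um":25},"gm":[11,70,49,91,37],"xu":[2,11,56,13]},"t":[{"i":58,"tl":24,"v":22},[6,11,98],{"cv":28,"g":39,"j":60,"mi":98,"tzy":20},{"maj":53,"nv":25,"p":96,"pc":23},78]}
After op 11 (replace /t/1/1 23): {"ag":31,"dd":{"d":{"i":27,"sol":45,"um":25},"gm":[11,70,49,91,37],"xu":[2,11,56,13]},"t":[{"i":58,"tl":24,"v":22},[6,23,98],{"cv":28,"g":39,"j":60,"mi":98,"tzy":20},{"maj":53,"nv":25,"p":96,"pc":23},78]}
After op 12 (add /t/3/p 18): {"ag":31,"dd":{"d":{"i":27,"sol":45,"um":25},"gm":[11,70,49,91,37],"xu":[2,11,56,13]},"t":[{"i":58,"tl":24,"v":22},[6,23,98],{"cv":28,"g":39,"j":60,"mi":98,"tzy":20},{"maj":53,"nv":25,"p":18,"pc":23},78]}
After op 13 (replace /t/0 72): {"ag":31,"dd":{"d":{"i":27,"sol":45,"um":25},"gm":[11,70,49,91,37],"xu":[2,11,56,13]},"t":[72,[6,23,98],{"cv":28,"g":39,"j":60,"mi":98,"tzy":20},{"maj":53,"nv":25,"p":18,"pc":23},78]}
After op 14 (replace /t/1/0 62): {"ag":31,"dd":{"d":{"i":27,"sol":45,"um":25},"gm":[11,70,49,91,37],"xu":[2,11,56,13]},"t":[72,[62,23,98],{"cv":28,"g":39,"j":60,"mi":98,"tzy":20},{"maj":53,"nv":25,"p":18,"pc":23},78]}
After op 15 (add /dd/xu/3 13): {"ag":31,"dd":{"d":{"i":27,"sol":45,"um":25},"gm":[11,70,49,91,37],"xu":[2,11,56,13,13]},"t":[72,[62,23,98],{"cv":28,"g":39,"j":60,"mi":98,"tzy":20},{"maj":53,"nv":25,"p":18,"pc":23},78]}
After op 16 (replace /t/2/cv 58): {"ag":31,"dd":{"d":{"i":27,"sol":45,"um":25},"gm":[11,70,49,91,37],"xu":[2,11,56,13,13]},"t":[72,[62,23,98],{"cv":58,"g":39,"j":60,"mi":98,"tzy":20},{"maj":53,"nv":25,"p":18,"pc":23},78]}
After op 17 (add /t/5 82): {"ag":31,"dd":{"d":{"i":27,"sol":45,"um":25},"gm":[11,70,49,91,37],"xu":[2,11,56,13,13]},"t":[72,[62,23,98],{"cv":58,"g":39,"j":60,"mi":98,"tzy":20},{"maj":53,"nv":25,"p":18,"pc":23},78,82]}
After op 18 (remove /dd/xu/2): {"ag":31,"dd":{"d":{"i":27,"sol":45,"um":25},"gm":[11,70,49,91,37],"xu":[2,11,13,13]},"t":[72,[62,23,98],{"cv":58,"g":39,"j":60,"mi":98,"tzy":20},{"maj":53,"nv":25,"p":18,"pc":23},78,82]}
After op 19 (remove /dd/d): {"ag":31,"dd":{"gm":[11,70,49,91,37],"xu":[2,11,13,13]},"t":[72,[62,23,98],{"cv":58,"g":39,"j":60,"mi":98,"tzy":20},{"maj":53,"nv":25,"p":18,"pc":23},78,82]}
After op 20 (add /t/2/t 76): {"ag":31,"dd":{"gm":[11,70,49,91,37],"xu":[2,11,13,13]},"t":[72,[62,23,98],{"cv":58,"g":39,"j":60,"mi":98,"t":76,"tzy":20},{"maj":53,"nv":25,"p":18,"pc":23},78,82]}
Size at the root: 3

Answer: 3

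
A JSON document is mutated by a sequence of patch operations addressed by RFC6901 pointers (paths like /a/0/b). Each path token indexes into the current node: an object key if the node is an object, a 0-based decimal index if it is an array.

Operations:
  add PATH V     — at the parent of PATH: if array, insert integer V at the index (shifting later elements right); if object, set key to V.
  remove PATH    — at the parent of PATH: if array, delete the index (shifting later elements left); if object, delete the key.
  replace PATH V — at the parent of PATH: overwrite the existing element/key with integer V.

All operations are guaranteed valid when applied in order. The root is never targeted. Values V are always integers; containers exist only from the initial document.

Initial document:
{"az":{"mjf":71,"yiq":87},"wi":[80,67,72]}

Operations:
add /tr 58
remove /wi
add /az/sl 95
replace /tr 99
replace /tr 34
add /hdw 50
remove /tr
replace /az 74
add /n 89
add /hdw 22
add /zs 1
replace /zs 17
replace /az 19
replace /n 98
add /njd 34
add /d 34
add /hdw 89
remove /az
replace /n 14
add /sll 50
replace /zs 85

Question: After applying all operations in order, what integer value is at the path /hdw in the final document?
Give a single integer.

Answer: 89

Derivation:
After op 1 (add /tr 58): {"az":{"mjf":71,"yiq":87},"tr":58,"wi":[80,67,72]}
After op 2 (remove /wi): {"az":{"mjf":71,"yiq":87},"tr":58}
After op 3 (add /az/sl 95): {"az":{"mjf":71,"sl":95,"yiq":87},"tr":58}
After op 4 (replace /tr 99): {"az":{"mjf":71,"sl":95,"yiq":87},"tr":99}
After op 5 (replace /tr 34): {"az":{"mjf":71,"sl":95,"yiq":87},"tr":34}
After op 6 (add /hdw 50): {"az":{"mjf":71,"sl":95,"yiq":87},"hdw":50,"tr":34}
After op 7 (remove /tr): {"az":{"mjf":71,"sl":95,"yiq":87},"hdw":50}
After op 8 (replace /az 74): {"az":74,"hdw":50}
After op 9 (add /n 89): {"az":74,"hdw":50,"n":89}
After op 10 (add /hdw 22): {"az":74,"hdw":22,"n":89}
After op 11 (add /zs 1): {"az":74,"hdw":22,"n":89,"zs":1}
After op 12 (replace /zs 17): {"az":74,"hdw":22,"n":89,"zs":17}
After op 13 (replace /az 19): {"az":19,"hdw":22,"n":89,"zs":17}
After op 14 (replace /n 98): {"az":19,"hdw":22,"n":98,"zs":17}
After op 15 (add /njd 34): {"az":19,"hdw":22,"n":98,"njd":34,"zs":17}
After op 16 (add /d 34): {"az":19,"d":34,"hdw":22,"n":98,"njd":34,"zs":17}
After op 17 (add /hdw 89): {"az":19,"d":34,"hdw":89,"n":98,"njd":34,"zs":17}
After op 18 (remove /az): {"d":34,"hdw":89,"n":98,"njd":34,"zs":17}
After op 19 (replace /n 14): {"d":34,"hdw":89,"n":14,"njd":34,"zs":17}
After op 20 (add /sll 50): {"d":34,"hdw":89,"n":14,"njd":34,"sll":50,"zs":17}
After op 21 (replace /zs 85): {"d":34,"hdw":89,"n":14,"njd":34,"sll":50,"zs":85}
Value at /hdw: 89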